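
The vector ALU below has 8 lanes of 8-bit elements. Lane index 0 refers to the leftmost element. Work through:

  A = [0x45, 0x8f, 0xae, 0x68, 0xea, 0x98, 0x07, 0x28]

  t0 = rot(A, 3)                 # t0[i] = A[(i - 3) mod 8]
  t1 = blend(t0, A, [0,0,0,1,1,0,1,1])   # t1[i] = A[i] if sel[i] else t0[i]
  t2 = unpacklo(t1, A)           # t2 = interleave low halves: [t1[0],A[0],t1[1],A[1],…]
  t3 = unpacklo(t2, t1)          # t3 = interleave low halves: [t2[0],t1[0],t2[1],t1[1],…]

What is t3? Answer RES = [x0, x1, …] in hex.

→ t0 |98|07|28|45|8f|ae|68|ea|
→ t1 |98|07|28|68|ea|ae|07|28|
→ t2 |98|45|07|8f|28|ae|68|68|
→ t3 |98|98|45|07|07|28|8f|68|

RES = [ 0x98  0x98  0x45  0x07  0x07  0x28  0x8f  0x68 ]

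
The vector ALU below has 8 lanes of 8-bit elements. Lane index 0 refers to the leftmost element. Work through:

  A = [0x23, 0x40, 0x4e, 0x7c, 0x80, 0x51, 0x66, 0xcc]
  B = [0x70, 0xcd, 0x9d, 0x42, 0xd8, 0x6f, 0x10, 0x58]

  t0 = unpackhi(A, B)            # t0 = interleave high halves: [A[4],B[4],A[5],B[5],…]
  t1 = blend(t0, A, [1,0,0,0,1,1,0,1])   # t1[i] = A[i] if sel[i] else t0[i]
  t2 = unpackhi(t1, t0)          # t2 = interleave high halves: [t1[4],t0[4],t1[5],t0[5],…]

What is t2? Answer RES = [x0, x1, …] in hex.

t0 = [0x80, 0xd8, 0x51, 0x6f, 0x66, 0x10, 0xcc, 0x58]
t1 = [0x23, 0xd8, 0x51, 0x6f, 0x80, 0x51, 0xcc, 0xcc]
t2 = [0x80, 0x66, 0x51, 0x10, 0xcc, 0xcc, 0xcc, 0x58]

RES = [ 0x80  0x66  0x51  0x10  0xcc  0xcc  0xcc  0x58 ]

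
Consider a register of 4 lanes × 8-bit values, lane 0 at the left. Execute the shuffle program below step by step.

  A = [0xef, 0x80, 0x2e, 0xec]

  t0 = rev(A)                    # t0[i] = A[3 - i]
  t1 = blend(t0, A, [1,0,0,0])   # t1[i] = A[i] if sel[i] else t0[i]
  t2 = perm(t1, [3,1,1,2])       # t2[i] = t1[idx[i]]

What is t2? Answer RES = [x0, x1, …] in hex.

  t0: ec 2e 80 ef
  t1: ef 2e 80 ef
  t2: ef 2e 2e 80

RES = [0xef, 0x2e, 0x2e, 0x80]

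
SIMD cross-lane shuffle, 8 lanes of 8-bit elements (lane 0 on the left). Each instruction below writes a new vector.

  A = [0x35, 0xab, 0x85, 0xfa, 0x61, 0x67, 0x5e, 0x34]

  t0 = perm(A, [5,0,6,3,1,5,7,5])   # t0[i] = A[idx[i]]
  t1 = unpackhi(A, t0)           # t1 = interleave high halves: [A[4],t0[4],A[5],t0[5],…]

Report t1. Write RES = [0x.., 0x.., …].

RES = [ 0x61  0xab  0x67  0x67  0x5e  0x34  0x34  0x67 ]

t0 = [0x67, 0x35, 0x5e, 0xfa, 0xab, 0x67, 0x34, 0x67]
t1 = [0x61, 0xab, 0x67, 0x67, 0x5e, 0x34, 0x34, 0x67]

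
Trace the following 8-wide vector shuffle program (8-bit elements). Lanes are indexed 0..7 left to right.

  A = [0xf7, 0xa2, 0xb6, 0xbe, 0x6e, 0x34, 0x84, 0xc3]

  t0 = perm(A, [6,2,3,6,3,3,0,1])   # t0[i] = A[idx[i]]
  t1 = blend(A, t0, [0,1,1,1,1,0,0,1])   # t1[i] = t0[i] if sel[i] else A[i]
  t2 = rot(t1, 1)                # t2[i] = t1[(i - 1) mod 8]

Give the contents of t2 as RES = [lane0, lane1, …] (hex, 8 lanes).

t0 = [0x84, 0xb6, 0xbe, 0x84, 0xbe, 0xbe, 0xf7, 0xa2]
t1 = [0xf7, 0xb6, 0xbe, 0x84, 0xbe, 0x34, 0x84, 0xa2]
t2 = [0xa2, 0xf7, 0xb6, 0xbe, 0x84, 0xbe, 0x34, 0x84]

RES = [ 0xa2  0xf7  0xb6  0xbe  0x84  0xbe  0x34  0x84 ]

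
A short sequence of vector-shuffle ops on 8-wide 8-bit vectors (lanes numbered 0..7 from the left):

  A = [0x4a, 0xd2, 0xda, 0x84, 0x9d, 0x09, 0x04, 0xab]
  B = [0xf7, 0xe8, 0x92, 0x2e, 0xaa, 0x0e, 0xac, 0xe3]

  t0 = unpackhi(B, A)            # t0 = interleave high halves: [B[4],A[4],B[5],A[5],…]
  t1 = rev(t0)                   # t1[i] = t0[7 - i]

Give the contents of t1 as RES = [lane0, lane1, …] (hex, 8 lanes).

→ t0 |aa|9d|0e|09|ac|04|e3|ab|
→ t1 |ab|e3|04|ac|09|0e|9d|aa|

RES = [ 0xab  0xe3  0x04  0xac  0x09  0x0e  0x9d  0xaa ]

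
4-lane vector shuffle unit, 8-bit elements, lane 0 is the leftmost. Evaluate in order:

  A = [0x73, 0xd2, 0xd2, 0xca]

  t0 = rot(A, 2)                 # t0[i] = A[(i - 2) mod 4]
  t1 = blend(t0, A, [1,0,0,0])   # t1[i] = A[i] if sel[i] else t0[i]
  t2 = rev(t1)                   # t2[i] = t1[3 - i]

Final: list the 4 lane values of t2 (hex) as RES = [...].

→ t0 |d2|ca|73|d2|
→ t1 |73|ca|73|d2|
→ t2 |d2|73|ca|73|

RES = [0xd2, 0x73, 0xca, 0x73]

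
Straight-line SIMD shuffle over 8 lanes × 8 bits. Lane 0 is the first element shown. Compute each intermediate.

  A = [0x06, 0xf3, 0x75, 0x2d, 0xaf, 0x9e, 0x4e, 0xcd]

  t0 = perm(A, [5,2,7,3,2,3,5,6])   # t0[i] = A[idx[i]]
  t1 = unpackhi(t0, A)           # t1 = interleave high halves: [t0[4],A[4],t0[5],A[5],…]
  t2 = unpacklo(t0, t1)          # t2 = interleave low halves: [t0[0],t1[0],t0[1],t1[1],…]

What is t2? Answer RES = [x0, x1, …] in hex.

  t0: 9e 75 cd 2d 75 2d 9e 4e
  t1: 75 af 2d 9e 9e 4e 4e cd
  t2: 9e 75 75 af cd 2d 2d 9e

RES = [0x9e, 0x75, 0x75, 0xaf, 0xcd, 0x2d, 0x2d, 0x9e]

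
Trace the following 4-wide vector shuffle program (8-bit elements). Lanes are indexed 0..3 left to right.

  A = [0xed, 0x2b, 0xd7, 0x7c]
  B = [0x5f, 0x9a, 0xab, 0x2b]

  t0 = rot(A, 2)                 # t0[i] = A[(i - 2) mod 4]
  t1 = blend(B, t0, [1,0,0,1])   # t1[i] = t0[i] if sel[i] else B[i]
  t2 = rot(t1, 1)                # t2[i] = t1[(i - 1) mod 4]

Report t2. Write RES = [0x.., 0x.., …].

→ t0 |d7|7c|ed|2b|
→ t1 |d7|9a|ab|2b|
→ t2 |2b|d7|9a|ab|

RES = [ 0x2b  0xd7  0x9a  0xab ]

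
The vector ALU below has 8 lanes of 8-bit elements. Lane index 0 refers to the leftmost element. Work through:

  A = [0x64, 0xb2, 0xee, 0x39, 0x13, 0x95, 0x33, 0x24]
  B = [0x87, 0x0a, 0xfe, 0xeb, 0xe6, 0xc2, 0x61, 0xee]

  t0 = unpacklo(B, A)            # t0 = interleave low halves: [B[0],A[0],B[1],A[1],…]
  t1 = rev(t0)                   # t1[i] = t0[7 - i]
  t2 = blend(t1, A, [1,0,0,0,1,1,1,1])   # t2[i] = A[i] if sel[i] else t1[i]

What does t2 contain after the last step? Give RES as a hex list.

RES = [0x64, 0xeb, 0xee, 0xfe, 0x13, 0x95, 0x33, 0x24]

→ t0 |87|64|0a|b2|fe|ee|eb|39|
→ t1 |39|eb|ee|fe|b2|0a|64|87|
→ t2 |64|eb|ee|fe|13|95|33|24|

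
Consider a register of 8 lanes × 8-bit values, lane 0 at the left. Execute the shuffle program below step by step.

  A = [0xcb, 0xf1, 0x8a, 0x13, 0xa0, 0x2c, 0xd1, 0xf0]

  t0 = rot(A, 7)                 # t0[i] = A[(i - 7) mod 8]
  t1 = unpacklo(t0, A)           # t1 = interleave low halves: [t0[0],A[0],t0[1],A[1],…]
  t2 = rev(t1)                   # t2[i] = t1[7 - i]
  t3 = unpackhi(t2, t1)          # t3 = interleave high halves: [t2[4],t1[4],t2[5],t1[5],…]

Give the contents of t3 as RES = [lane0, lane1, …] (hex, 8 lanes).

t0 = [0xf1, 0x8a, 0x13, 0xa0, 0x2c, 0xd1, 0xf0, 0xcb]
t1 = [0xf1, 0xcb, 0x8a, 0xf1, 0x13, 0x8a, 0xa0, 0x13]
t2 = [0x13, 0xa0, 0x8a, 0x13, 0xf1, 0x8a, 0xcb, 0xf1]
t3 = [0xf1, 0x13, 0x8a, 0x8a, 0xcb, 0xa0, 0xf1, 0x13]

RES = [ 0xf1  0x13  0x8a  0x8a  0xcb  0xa0  0xf1  0x13 ]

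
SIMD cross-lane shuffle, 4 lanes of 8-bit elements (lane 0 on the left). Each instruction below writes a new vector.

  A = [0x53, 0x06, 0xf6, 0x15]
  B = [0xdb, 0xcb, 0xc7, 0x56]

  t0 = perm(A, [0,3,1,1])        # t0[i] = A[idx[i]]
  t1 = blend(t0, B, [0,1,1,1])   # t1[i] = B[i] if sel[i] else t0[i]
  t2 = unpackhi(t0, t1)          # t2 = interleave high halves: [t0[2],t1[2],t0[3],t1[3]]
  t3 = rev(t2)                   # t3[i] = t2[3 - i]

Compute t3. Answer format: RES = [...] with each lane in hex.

→ t0 |53|15|06|06|
→ t1 |53|cb|c7|56|
→ t2 |06|c7|06|56|
→ t3 |56|06|c7|06|

RES = [ 0x56  0x06  0xc7  0x06 ]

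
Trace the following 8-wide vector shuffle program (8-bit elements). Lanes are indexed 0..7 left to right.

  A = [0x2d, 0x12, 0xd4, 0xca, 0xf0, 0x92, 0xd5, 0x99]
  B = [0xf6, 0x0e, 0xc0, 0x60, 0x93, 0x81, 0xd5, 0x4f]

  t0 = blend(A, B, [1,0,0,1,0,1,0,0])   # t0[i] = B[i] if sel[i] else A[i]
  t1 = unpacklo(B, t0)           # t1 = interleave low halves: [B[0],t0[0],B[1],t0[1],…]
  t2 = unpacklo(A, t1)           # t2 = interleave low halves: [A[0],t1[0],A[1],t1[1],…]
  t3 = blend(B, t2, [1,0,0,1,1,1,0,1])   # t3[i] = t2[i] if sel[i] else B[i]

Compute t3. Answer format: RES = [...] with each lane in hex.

→ t0 |f6|12|d4|60|f0|81|d5|99|
→ t1 |f6|f6|0e|12|c0|d4|60|60|
→ t2 |2d|f6|12|f6|d4|0e|ca|12|
→ t3 |2d|0e|c0|f6|d4|0e|d5|12|

RES = [ 0x2d  0x0e  0xc0  0xf6  0xd4  0x0e  0xd5  0x12 ]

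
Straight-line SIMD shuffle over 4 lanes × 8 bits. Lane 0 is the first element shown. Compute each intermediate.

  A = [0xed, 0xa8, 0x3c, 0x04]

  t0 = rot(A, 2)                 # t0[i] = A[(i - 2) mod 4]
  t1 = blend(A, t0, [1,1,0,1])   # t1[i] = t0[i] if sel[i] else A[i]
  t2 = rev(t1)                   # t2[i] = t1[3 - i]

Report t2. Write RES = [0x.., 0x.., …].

RES = [0xa8, 0x3c, 0x04, 0x3c]

→ t0 |3c|04|ed|a8|
→ t1 |3c|04|3c|a8|
→ t2 |a8|3c|04|3c|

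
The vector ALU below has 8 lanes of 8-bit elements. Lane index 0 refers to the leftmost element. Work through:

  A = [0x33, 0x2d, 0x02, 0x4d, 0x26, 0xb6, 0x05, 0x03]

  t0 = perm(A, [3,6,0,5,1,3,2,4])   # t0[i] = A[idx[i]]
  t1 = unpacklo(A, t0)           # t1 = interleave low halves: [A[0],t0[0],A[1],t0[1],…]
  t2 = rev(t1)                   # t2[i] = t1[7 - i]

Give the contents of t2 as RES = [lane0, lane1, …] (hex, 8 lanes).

RES = [0xb6, 0x4d, 0x33, 0x02, 0x05, 0x2d, 0x4d, 0x33]

→ t0 |4d|05|33|b6|2d|4d|02|26|
→ t1 |33|4d|2d|05|02|33|4d|b6|
→ t2 |b6|4d|33|02|05|2d|4d|33|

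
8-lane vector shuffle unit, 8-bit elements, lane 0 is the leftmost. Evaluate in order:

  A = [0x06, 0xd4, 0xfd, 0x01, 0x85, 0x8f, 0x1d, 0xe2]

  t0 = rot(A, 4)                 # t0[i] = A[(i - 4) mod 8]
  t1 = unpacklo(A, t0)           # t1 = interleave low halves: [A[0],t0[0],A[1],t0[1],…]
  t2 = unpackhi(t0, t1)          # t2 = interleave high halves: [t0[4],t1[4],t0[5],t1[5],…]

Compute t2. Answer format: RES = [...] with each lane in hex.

  t0: 85 8f 1d e2 06 d4 fd 01
  t1: 06 85 d4 8f fd 1d 01 e2
  t2: 06 fd d4 1d fd 01 01 e2

RES = [0x06, 0xfd, 0xd4, 0x1d, 0xfd, 0x01, 0x01, 0xe2]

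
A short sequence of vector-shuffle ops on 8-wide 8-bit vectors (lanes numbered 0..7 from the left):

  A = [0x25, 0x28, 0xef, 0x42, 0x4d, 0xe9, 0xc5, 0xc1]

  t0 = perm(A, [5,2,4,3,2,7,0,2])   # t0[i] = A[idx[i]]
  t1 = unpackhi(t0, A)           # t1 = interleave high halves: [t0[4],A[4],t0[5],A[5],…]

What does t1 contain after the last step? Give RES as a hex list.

RES = [ 0xef  0x4d  0xc1  0xe9  0x25  0xc5  0xef  0xc1 ]

t0 = [0xe9, 0xef, 0x4d, 0x42, 0xef, 0xc1, 0x25, 0xef]
t1 = [0xef, 0x4d, 0xc1, 0xe9, 0x25, 0xc5, 0xef, 0xc1]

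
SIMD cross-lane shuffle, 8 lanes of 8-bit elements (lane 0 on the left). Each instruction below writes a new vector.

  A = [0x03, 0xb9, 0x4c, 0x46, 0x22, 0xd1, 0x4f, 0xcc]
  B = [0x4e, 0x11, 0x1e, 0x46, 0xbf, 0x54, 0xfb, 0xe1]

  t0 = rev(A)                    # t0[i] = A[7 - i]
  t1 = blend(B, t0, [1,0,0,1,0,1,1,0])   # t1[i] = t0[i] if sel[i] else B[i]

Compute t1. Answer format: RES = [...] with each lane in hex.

RES = [0xcc, 0x11, 0x1e, 0x22, 0xbf, 0x4c, 0xb9, 0xe1]

→ t0 |cc|4f|d1|22|46|4c|b9|03|
→ t1 |cc|11|1e|22|bf|4c|b9|e1|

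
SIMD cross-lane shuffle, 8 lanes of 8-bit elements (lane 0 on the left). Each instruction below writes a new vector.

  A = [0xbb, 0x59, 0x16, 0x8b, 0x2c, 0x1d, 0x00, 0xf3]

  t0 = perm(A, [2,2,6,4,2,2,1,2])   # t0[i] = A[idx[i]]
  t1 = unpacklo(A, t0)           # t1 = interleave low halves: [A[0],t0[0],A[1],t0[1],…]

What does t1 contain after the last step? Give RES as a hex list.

RES = [ 0xbb  0x16  0x59  0x16  0x16  0x00  0x8b  0x2c ]

→ t0 |16|16|00|2c|16|16|59|16|
→ t1 |bb|16|59|16|16|00|8b|2c|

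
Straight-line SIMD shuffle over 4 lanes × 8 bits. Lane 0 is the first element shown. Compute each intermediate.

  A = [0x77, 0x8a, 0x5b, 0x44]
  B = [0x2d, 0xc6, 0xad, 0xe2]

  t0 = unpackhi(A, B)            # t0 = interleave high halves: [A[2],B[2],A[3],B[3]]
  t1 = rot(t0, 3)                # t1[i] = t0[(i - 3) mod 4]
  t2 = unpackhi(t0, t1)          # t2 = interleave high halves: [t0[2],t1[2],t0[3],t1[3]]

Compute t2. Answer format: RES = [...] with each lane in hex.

→ t0 |5b|ad|44|e2|
→ t1 |ad|44|e2|5b|
→ t2 |44|e2|e2|5b|

RES = [0x44, 0xe2, 0xe2, 0x5b]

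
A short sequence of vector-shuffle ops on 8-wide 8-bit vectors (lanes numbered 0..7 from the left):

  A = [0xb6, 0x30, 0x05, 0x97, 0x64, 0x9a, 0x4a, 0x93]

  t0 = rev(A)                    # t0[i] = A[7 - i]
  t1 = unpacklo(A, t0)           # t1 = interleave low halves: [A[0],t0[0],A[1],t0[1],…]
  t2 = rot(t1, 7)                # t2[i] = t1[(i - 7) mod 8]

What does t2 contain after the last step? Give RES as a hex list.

RES = [ 0x93  0x30  0x4a  0x05  0x9a  0x97  0x64  0xb6 ]

t0 = [0x93, 0x4a, 0x9a, 0x64, 0x97, 0x05, 0x30, 0xb6]
t1 = [0xb6, 0x93, 0x30, 0x4a, 0x05, 0x9a, 0x97, 0x64]
t2 = [0x93, 0x30, 0x4a, 0x05, 0x9a, 0x97, 0x64, 0xb6]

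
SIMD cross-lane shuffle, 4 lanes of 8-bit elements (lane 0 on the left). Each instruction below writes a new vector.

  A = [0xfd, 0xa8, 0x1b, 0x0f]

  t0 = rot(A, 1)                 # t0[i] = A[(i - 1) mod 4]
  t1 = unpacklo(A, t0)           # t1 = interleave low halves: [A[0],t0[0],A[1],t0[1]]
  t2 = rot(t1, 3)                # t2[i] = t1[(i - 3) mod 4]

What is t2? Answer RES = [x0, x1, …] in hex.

RES = [ 0x0f  0xa8  0xfd  0xfd ]

t0 = [0x0f, 0xfd, 0xa8, 0x1b]
t1 = [0xfd, 0x0f, 0xa8, 0xfd]
t2 = [0x0f, 0xa8, 0xfd, 0xfd]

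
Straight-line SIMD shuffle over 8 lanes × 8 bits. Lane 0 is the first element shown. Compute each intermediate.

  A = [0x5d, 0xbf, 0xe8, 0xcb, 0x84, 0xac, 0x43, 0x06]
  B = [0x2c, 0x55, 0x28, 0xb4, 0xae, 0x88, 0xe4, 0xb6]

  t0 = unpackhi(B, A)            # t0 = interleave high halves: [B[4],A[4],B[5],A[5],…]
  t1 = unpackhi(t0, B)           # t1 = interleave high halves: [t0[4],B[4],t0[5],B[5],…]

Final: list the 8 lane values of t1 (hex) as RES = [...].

t0 = [0xae, 0x84, 0x88, 0xac, 0xe4, 0x43, 0xb6, 0x06]
t1 = [0xe4, 0xae, 0x43, 0x88, 0xb6, 0xe4, 0x06, 0xb6]

RES = [0xe4, 0xae, 0x43, 0x88, 0xb6, 0xe4, 0x06, 0xb6]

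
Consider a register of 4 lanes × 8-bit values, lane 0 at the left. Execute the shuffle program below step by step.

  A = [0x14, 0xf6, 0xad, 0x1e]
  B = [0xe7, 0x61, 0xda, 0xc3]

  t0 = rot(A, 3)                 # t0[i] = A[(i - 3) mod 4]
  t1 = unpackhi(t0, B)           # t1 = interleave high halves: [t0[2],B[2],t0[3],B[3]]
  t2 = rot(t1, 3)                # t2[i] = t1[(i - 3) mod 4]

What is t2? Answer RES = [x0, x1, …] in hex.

→ t0 |f6|ad|1e|14|
→ t1 |1e|da|14|c3|
→ t2 |da|14|c3|1e|

RES = [ 0xda  0x14  0xc3  0x1e ]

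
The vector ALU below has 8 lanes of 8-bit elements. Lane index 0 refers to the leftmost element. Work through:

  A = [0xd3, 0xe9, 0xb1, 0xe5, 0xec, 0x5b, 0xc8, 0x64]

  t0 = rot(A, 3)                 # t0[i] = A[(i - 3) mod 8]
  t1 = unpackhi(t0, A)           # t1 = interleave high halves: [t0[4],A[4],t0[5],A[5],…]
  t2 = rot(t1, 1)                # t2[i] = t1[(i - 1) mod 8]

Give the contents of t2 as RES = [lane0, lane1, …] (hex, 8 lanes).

t0 = [0x5b, 0xc8, 0x64, 0xd3, 0xe9, 0xb1, 0xe5, 0xec]
t1 = [0xe9, 0xec, 0xb1, 0x5b, 0xe5, 0xc8, 0xec, 0x64]
t2 = [0x64, 0xe9, 0xec, 0xb1, 0x5b, 0xe5, 0xc8, 0xec]

RES = [0x64, 0xe9, 0xec, 0xb1, 0x5b, 0xe5, 0xc8, 0xec]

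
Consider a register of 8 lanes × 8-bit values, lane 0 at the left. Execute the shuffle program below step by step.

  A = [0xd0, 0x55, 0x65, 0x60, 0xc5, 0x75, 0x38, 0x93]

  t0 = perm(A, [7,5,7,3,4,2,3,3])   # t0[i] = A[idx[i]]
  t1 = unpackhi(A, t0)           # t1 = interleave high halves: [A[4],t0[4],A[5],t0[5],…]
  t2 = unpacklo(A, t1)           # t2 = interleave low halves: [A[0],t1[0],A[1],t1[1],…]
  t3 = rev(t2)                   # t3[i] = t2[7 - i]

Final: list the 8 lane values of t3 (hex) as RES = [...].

→ t0 |93|75|93|60|c5|65|60|60|
→ t1 |c5|c5|75|65|38|60|93|60|
→ t2 |d0|c5|55|c5|65|75|60|65|
→ t3 |65|60|75|65|c5|55|c5|d0|

RES = [0x65, 0x60, 0x75, 0x65, 0xc5, 0x55, 0xc5, 0xd0]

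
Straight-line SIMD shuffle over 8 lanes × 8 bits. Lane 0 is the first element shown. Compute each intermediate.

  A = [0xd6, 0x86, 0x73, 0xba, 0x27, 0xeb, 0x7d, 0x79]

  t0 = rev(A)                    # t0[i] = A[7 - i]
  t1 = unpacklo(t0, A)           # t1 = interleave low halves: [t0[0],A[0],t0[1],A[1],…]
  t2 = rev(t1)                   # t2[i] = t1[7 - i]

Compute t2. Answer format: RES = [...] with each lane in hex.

t0 = [0x79, 0x7d, 0xeb, 0x27, 0xba, 0x73, 0x86, 0xd6]
t1 = [0x79, 0xd6, 0x7d, 0x86, 0xeb, 0x73, 0x27, 0xba]
t2 = [0xba, 0x27, 0x73, 0xeb, 0x86, 0x7d, 0xd6, 0x79]

RES = [0xba, 0x27, 0x73, 0xeb, 0x86, 0x7d, 0xd6, 0x79]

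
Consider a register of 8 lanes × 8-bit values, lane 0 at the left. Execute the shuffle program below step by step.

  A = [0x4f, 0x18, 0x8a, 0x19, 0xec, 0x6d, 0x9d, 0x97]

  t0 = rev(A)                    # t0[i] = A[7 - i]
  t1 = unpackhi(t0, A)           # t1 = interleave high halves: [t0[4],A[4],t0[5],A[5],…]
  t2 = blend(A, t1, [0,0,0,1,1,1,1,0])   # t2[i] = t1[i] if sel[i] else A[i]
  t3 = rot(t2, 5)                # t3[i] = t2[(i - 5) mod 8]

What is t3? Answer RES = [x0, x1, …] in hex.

RES = [ 0x6d  0x18  0x9d  0x4f  0x97  0x4f  0x18  0x8a ]

  t0: 97 9d 6d ec 19 8a 18 4f
  t1: 19 ec 8a 6d 18 9d 4f 97
  t2: 4f 18 8a 6d 18 9d 4f 97
  t3: 6d 18 9d 4f 97 4f 18 8a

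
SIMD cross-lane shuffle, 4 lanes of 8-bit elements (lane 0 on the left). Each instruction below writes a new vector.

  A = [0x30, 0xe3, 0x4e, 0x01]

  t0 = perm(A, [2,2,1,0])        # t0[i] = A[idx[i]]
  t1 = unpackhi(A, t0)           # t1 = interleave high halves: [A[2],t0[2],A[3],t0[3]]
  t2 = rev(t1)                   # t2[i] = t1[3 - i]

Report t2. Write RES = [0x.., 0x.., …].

RES = [0x30, 0x01, 0xe3, 0x4e]

  t0: 4e 4e e3 30
  t1: 4e e3 01 30
  t2: 30 01 e3 4e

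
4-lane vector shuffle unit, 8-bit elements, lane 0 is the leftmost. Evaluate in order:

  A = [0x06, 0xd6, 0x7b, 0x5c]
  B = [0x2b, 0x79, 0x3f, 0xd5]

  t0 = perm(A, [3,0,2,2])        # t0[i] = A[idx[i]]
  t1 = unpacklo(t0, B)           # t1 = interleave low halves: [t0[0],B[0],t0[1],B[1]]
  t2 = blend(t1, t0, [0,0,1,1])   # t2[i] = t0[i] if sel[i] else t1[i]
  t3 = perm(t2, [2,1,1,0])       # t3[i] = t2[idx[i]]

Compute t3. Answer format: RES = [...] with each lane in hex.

t0 = [0x5c, 0x06, 0x7b, 0x7b]
t1 = [0x5c, 0x2b, 0x06, 0x79]
t2 = [0x5c, 0x2b, 0x7b, 0x7b]
t3 = [0x7b, 0x2b, 0x2b, 0x5c]

RES = [ 0x7b  0x2b  0x2b  0x5c ]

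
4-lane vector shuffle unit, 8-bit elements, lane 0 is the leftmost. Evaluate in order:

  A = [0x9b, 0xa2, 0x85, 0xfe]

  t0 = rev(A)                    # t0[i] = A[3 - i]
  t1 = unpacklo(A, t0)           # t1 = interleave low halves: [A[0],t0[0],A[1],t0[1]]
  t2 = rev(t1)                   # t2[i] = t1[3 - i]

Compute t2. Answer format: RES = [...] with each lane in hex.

RES = [0x85, 0xa2, 0xfe, 0x9b]

t0 = [0xfe, 0x85, 0xa2, 0x9b]
t1 = [0x9b, 0xfe, 0xa2, 0x85]
t2 = [0x85, 0xa2, 0xfe, 0x9b]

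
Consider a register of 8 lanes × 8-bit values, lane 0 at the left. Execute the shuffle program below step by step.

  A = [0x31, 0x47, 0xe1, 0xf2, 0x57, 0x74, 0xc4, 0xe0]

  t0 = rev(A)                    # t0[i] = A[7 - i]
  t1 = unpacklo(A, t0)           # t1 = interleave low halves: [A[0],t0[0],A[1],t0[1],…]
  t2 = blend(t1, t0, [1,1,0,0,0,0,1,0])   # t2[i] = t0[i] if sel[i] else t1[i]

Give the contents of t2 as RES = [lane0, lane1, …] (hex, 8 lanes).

RES = [0xe0, 0xc4, 0x47, 0xc4, 0xe1, 0x74, 0x47, 0x57]

→ t0 |e0|c4|74|57|f2|e1|47|31|
→ t1 |31|e0|47|c4|e1|74|f2|57|
→ t2 |e0|c4|47|c4|e1|74|47|57|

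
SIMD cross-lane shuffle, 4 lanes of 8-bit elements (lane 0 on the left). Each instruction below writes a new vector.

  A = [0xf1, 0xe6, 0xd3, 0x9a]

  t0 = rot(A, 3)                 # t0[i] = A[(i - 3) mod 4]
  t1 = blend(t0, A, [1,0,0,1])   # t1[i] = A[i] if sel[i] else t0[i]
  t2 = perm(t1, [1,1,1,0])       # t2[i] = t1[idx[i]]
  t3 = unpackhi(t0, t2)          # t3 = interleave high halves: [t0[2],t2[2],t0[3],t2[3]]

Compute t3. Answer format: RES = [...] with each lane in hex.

  t0: e6 d3 9a f1
  t1: f1 d3 9a 9a
  t2: d3 d3 d3 f1
  t3: 9a d3 f1 f1

RES = [0x9a, 0xd3, 0xf1, 0xf1]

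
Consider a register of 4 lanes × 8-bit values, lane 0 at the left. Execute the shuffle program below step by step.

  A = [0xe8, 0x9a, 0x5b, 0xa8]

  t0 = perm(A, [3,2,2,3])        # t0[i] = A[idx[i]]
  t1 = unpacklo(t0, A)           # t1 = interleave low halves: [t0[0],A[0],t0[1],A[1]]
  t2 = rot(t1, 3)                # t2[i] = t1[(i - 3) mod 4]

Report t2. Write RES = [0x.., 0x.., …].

t0 = [0xa8, 0x5b, 0x5b, 0xa8]
t1 = [0xa8, 0xe8, 0x5b, 0x9a]
t2 = [0xe8, 0x5b, 0x9a, 0xa8]

RES = [ 0xe8  0x5b  0x9a  0xa8 ]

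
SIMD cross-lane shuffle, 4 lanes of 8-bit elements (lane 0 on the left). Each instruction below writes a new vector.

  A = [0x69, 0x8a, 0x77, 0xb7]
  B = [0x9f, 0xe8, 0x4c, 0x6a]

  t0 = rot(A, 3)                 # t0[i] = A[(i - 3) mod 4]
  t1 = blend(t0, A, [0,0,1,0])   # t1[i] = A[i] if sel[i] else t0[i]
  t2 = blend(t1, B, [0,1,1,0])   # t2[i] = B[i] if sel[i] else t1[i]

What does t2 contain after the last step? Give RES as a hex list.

t0 = [0x8a, 0x77, 0xb7, 0x69]
t1 = [0x8a, 0x77, 0x77, 0x69]
t2 = [0x8a, 0xe8, 0x4c, 0x69]

RES = [ 0x8a  0xe8  0x4c  0x69 ]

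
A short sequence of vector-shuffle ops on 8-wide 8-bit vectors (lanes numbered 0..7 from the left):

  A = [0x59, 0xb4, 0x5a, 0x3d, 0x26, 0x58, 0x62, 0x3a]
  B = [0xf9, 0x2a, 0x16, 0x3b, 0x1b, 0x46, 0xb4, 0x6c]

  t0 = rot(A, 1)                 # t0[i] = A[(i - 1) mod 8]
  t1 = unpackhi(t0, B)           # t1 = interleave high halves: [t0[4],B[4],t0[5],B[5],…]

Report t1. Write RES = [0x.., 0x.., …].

RES = [0x3d, 0x1b, 0x26, 0x46, 0x58, 0xb4, 0x62, 0x6c]

  t0: 3a 59 b4 5a 3d 26 58 62
  t1: 3d 1b 26 46 58 b4 62 6c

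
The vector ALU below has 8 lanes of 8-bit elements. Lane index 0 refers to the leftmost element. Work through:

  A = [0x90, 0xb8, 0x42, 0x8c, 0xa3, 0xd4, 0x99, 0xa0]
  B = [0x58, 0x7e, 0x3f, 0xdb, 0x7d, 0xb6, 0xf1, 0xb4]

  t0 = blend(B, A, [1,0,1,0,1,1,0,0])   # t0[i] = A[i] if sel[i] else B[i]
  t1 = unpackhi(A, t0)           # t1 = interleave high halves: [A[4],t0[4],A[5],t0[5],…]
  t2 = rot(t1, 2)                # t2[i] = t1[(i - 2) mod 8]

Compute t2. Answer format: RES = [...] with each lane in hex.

RES = [0xa0, 0xb4, 0xa3, 0xa3, 0xd4, 0xd4, 0x99, 0xf1]

t0 = [0x90, 0x7e, 0x42, 0xdb, 0xa3, 0xd4, 0xf1, 0xb4]
t1 = [0xa3, 0xa3, 0xd4, 0xd4, 0x99, 0xf1, 0xa0, 0xb4]
t2 = [0xa0, 0xb4, 0xa3, 0xa3, 0xd4, 0xd4, 0x99, 0xf1]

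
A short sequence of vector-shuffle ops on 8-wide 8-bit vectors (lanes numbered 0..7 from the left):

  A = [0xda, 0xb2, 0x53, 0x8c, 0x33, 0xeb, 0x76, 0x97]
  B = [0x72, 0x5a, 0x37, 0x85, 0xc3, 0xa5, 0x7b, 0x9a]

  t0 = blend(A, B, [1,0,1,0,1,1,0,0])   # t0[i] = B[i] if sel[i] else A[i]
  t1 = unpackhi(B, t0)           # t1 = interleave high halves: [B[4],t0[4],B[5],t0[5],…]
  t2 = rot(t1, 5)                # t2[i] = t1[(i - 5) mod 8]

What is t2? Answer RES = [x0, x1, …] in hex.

RES = [ 0xa5  0x7b  0x76  0x9a  0x97  0xc3  0xc3  0xa5 ]

  t0: 72 b2 37 8c c3 a5 76 97
  t1: c3 c3 a5 a5 7b 76 9a 97
  t2: a5 7b 76 9a 97 c3 c3 a5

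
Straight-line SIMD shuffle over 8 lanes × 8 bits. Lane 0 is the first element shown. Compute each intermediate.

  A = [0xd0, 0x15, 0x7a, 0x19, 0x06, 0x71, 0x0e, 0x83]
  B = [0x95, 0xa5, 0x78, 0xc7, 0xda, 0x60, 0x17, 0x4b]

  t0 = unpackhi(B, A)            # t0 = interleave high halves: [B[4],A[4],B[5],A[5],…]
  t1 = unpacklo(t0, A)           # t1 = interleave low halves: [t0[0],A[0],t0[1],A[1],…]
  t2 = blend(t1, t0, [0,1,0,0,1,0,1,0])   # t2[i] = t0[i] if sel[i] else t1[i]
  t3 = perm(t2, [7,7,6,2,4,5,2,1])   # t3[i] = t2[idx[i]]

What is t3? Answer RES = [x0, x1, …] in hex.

RES = [0x19, 0x19, 0x4b, 0x06, 0x17, 0x7a, 0x06, 0x06]

t0 = [0xda, 0x06, 0x60, 0x71, 0x17, 0x0e, 0x4b, 0x83]
t1 = [0xda, 0xd0, 0x06, 0x15, 0x60, 0x7a, 0x71, 0x19]
t2 = [0xda, 0x06, 0x06, 0x15, 0x17, 0x7a, 0x4b, 0x19]
t3 = [0x19, 0x19, 0x4b, 0x06, 0x17, 0x7a, 0x06, 0x06]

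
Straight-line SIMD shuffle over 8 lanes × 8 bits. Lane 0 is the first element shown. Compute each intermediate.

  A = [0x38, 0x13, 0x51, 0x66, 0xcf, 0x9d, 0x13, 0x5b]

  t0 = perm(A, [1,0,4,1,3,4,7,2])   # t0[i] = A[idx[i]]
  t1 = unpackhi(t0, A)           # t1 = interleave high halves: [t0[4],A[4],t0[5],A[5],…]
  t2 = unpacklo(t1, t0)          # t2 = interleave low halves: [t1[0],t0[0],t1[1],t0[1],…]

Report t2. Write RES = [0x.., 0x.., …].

  t0: 13 38 cf 13 66 cf 5b 51
  t1: 66 cf cf 9d 5b 13 51 5b
  t2: 66 13 cf 38 cf cf 9d 13

RES = [ 0x66  0x13  0xcf  0x38  0xcf  0xcf  0x9d  0x13 ]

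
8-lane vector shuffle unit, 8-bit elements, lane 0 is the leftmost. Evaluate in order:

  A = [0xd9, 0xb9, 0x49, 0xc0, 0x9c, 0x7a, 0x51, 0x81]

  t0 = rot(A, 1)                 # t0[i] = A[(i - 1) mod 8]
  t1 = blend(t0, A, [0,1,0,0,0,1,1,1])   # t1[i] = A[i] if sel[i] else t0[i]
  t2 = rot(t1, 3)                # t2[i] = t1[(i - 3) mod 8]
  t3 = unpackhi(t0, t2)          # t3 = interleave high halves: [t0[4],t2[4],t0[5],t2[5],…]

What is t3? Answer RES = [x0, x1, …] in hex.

t0 = [0x81, 0xd9, 0xb9, 0x49, 0xc0, 0x9c, 0x7a, 0x51]
t1 = [0x81, 0xb9, 0xb9, 0x49, 0xc0, 0x7a, 0x51, 0x81]
t2 = [0x7a, 0x51, 0x81, 0x81, 0xb9, 0xb9, 0x49, 0xc0]
t3 = [0xc0, 0xb9, 0x9c, 0xb9, 0x7a, 0x49, 0x51, 0xc0]

RES = [0xc0, 0xb9, 0x9c, 0xb9, 0x7a, 0x49, 0x51, 0xc0]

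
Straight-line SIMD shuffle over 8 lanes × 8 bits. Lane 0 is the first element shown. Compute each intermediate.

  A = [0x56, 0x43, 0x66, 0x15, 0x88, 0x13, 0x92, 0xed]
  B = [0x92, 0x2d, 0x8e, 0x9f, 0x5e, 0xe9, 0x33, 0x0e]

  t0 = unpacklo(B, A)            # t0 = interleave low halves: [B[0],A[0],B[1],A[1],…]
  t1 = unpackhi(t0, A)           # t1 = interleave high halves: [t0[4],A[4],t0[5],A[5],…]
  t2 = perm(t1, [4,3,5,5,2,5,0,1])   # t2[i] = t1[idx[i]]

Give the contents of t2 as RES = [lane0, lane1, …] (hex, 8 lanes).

→ t0 |92|56|2d|43|8e|66|9f|15|
→ t1 |8e|88|66|13|9f|92|15|ed|
→ t2 |9f|13|92|92|66|92|8e|88|

RES = [ 0x9f  0x13  0x92  0x92  0x66  0x92  0x8e  0x88 ]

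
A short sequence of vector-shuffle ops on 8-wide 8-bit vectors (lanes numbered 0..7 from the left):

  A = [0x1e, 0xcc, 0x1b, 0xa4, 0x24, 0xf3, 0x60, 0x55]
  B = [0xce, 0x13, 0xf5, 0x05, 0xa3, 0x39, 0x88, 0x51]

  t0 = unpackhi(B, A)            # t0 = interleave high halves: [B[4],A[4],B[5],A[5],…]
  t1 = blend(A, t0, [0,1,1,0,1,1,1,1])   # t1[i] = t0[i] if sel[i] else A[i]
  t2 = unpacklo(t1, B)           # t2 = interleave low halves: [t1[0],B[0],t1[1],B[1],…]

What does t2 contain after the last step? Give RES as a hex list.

t0 = [0xa3, 0x24, 0x39, 0xf3, 0x88, 0x60, 0x51, 0x55]
t1 = [0x1e, 0x24, 0x39, 0xa4, 0x88, 0x60, 0x51, 0x55]
t2 = [0x1e, 0xce, 0x24, 0x13, 0x39, 0xf5, 0xa4, 0x05]

RES = [ 0x1e  0xce  0x24  0x13  0x39  0xf5  0xa4  0x05 ]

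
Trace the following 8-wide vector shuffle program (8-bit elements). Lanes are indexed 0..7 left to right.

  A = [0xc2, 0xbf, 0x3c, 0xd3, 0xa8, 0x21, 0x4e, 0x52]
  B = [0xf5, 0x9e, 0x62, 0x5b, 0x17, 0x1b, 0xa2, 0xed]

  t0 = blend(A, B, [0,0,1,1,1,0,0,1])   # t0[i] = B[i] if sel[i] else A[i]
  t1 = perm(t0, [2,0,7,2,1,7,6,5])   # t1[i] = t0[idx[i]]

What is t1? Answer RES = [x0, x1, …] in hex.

→ t0 |c2|bf|62|5b|17|21|4e|ed|
→ t1 |62|c2|ed|62|bf|ed|4e|21|

RES = [0x62, 0xc2, 0xed, 0x62, 0xbf, 0xed, 0x4e, 0x21]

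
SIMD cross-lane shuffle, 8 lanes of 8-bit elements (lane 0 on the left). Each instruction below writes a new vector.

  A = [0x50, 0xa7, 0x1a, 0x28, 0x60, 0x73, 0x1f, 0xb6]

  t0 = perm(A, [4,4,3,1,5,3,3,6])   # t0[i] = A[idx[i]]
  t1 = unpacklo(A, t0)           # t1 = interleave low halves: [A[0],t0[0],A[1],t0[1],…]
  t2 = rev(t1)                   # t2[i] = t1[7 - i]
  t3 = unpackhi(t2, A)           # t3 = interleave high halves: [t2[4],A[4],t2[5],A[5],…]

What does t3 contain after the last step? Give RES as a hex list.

→ t0 |60|60|28|a7|73|28|28|1f|
→ t1 |50|60|a7|60|1a|28|28|a7|
→ t2 |a7|28|28|1a|60|a7|60|50|
→ t3 |60|60|a7|73|60|1f|50|b6|

RES = [ 0x60  0x60  0xa7  0x73  0x60  0x1f  0x50  0xb6 ]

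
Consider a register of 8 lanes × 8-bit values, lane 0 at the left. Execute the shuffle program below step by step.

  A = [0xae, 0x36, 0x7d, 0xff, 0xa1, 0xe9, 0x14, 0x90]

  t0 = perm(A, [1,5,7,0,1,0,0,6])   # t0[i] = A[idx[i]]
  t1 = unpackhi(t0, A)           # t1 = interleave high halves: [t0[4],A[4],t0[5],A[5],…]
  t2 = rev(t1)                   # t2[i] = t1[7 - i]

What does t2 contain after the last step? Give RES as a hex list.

→ t0 |36|e9|90|ae|36|ae|ae|14|
→ t1 |36|a1|ae|e9|ae|14|14|90|
→ t2 |90|14|14|ae|e9|ae|a1|36|

RES = [0x90, 0x14, 0x14, 0xae, 0xe9, 0xae, 0xa1, 0x36]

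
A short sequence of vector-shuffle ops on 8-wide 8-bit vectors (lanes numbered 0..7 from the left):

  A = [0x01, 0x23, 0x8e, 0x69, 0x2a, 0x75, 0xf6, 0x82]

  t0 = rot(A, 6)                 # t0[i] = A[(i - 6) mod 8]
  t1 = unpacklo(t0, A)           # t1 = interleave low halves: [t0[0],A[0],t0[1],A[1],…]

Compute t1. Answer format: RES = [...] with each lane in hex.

RES = [ 0x8e  0x01  0x69  0x23  0x2a  0x8e  0x75  0x69 ]

→ t0 |8e|69|2a|75|f6|82|01|23|
→ t1 |8e|01|69|23|2a|8e|75|69|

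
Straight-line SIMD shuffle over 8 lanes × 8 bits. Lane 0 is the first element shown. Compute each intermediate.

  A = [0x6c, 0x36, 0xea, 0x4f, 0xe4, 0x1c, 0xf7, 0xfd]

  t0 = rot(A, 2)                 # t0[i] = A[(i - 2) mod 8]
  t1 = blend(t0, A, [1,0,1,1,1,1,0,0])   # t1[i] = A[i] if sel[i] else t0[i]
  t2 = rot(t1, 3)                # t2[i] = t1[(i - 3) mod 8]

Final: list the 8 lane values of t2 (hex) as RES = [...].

  t0: f7 fd 6c 36 ea 4f e4 1c
  t1: 6c fd ea 4f e4 1c e4 1c
  t2: 1c e4 1c 6c fd ea 4f e4

RES = [0x1c, 0xe4, 0x1c, 0x6c, 0xfd, 0xea, 0x4f, 0xe4]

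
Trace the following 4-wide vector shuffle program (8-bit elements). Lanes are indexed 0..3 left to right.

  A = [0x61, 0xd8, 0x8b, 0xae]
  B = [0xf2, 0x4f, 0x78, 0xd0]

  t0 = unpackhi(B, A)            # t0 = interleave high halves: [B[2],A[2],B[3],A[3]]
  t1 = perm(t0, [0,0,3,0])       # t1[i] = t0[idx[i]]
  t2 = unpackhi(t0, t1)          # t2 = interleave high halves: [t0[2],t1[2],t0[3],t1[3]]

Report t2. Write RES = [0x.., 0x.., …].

→ t0 |78|8b|d0|ae|
→ t1 |78|78|ae|78|
→ t2 |d0|ae|ae|78|

RES = [0xd0, 0xae, 0xae, 0x78]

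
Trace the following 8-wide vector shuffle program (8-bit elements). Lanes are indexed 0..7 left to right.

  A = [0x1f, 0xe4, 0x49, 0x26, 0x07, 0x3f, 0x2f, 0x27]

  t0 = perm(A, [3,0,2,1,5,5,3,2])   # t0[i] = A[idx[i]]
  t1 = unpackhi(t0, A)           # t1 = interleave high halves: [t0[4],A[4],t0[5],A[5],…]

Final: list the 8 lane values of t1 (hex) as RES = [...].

RES = [ 0x3f  0x07  0x3f  0x3f  0x26  0x2f  0x49  0x27 ]

  t0: 26 1f 49 e4 3f 3f 26 49
  t1: 3f 07 3f 3f 26 2f 49 27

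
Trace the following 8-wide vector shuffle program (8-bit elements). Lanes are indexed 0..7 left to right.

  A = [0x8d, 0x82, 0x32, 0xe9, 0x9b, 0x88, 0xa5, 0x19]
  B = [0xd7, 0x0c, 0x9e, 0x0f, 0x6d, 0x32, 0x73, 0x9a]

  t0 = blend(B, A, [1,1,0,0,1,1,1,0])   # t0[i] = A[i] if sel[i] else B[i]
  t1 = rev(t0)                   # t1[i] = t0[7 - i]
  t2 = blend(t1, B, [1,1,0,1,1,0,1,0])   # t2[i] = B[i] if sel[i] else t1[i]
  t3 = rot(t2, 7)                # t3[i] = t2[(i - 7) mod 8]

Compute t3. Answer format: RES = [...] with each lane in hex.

RES = [ 0x0c  0x88  0x0f  0x6d  0x9e  0x73  0x8d  0xd7 ]

→ t0 |8d|82|9e|0f|9b|88|a5|9a|
→ t1 |9a|a5|88|9b|0f|9e|82|8d|
→ t2 |d7|0c|88|0f|6d|9e|73|8d|
→ t3 |0c|88|0f|6d|9e|73|8d|d7|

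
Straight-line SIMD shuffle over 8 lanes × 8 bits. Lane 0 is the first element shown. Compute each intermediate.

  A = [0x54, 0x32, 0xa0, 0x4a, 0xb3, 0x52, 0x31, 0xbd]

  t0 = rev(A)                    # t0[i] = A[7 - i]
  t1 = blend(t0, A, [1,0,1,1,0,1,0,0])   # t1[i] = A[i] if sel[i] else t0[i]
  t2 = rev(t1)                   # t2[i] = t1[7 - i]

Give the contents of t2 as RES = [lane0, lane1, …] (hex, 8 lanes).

  t0: bd 31 52 b3 4a a0 32 54
  t1: 54 31 a0 4a 4a 52 32 54
  t2: 54 32 52 4a 4a a0 31 54

RES = [ 0x54  0x32  0x52  0x4a  0x4a  0xa0  0x31  0x54 ]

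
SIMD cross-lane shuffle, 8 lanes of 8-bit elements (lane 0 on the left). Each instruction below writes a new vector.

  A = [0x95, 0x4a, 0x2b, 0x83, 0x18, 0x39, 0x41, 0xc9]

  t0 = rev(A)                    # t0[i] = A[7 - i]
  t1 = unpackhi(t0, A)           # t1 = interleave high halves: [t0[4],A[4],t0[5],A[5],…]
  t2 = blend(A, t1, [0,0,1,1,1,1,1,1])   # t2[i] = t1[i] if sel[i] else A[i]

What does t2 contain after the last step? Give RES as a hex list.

RES = [ 0x95  0x4a  0x2b  0x39  0x4a  0x41  0x95  0xc9 ]

t0 = [0xc9, 0x41, 0x39, 0x18, 0x83, 0x2b, 0x4a, 0x95]
t1 = [0x83, 0x18, 0x2b, 0x39, 0x4a, 0x41, 0x95, 0xc9]
t2 = [0x95, 0x4a, 0x2b, 0x39, 0x4a, 0x41, 0x95, 0xc9]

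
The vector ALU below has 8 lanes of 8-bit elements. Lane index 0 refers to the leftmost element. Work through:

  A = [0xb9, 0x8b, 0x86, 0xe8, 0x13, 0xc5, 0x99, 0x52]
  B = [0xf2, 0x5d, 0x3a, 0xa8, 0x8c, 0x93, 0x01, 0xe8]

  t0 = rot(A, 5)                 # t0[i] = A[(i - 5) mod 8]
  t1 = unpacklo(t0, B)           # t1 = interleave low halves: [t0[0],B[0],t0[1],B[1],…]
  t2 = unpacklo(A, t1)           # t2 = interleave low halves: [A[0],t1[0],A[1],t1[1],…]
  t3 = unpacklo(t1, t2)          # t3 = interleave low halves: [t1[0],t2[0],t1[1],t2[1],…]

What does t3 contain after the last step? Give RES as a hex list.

→ t0 |e8|13|c5|99|52|b9|8b|86|
→ t1 |e8|f2|13|5d|c5|3a|99|a8|
→ t2 |b9|e8|8b|f2|86|13|e8|5d|
→ t3 |e8|b9|f2|e8|13|8b|5d|f2|

RES = [ 0xe8  0xb9  0xf2  0xe8  0x13  0x8b  0x5d  0xf2 ]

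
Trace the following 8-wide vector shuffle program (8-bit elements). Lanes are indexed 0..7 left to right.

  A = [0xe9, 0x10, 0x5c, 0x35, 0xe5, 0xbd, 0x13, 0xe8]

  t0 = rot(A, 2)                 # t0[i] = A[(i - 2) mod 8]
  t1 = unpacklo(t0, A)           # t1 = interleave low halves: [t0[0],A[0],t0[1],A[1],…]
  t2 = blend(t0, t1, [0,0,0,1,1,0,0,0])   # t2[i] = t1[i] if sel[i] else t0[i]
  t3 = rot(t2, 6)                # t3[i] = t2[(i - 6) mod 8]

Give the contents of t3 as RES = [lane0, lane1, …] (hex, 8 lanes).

  t0: 13 e8 e9 10 5c 35 e5 bd
  t1: 13 e9 e8 10 e9 5c 10 35
  t2: 13 e8 e9 10 e9 35 e5 bd
  t3: e9 10 e9 35 e5 bd 13 e8

RES = [ 0xe9  0x10  0xe9  0x35  0xe5  0xbd  0x13  0xe8 ]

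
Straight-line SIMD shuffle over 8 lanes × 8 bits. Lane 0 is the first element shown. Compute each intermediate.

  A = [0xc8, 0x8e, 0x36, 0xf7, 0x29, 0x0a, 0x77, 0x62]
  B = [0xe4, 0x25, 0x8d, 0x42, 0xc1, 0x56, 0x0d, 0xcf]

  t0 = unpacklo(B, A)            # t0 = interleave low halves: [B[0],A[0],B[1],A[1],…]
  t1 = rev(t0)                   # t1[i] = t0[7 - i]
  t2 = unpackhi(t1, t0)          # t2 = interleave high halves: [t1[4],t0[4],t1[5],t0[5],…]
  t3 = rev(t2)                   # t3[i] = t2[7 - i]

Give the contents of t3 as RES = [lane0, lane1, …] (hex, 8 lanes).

RES = [0xf7, 0xe4, 0x42, 0xc8, 0x36, 0x25, 0x8d, 0x8e]

→ t0 |e4|c8|25|8e|8d|36|42|f7|
→ t1 |f7|42|36|8d|8e|25|c8|e4|
→ t2 |8e|8d|25|36|c8|42|e4|f7|
→ t3 |f7|e4|42|c8|36|25|8d|8e|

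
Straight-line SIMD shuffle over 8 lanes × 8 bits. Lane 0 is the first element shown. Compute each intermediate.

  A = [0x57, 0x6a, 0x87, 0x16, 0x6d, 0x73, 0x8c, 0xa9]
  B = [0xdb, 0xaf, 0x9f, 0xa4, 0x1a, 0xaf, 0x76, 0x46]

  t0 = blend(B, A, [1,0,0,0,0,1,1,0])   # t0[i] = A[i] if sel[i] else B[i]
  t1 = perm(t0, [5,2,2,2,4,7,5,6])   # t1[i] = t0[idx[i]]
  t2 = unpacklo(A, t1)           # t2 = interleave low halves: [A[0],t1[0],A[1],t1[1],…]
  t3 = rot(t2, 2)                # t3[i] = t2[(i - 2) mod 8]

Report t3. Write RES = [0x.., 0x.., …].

RES = [ 0x16  0x9f  0x57  0x73  0x6a  0x9f  0x87  0x9f ]

  t0: 57 af 9f a4 1a 73 8c 46
  t1: 73 9f 9f 9f 1a 46 73 8c
  t2: 57 73 6a 9f 87 9f 16 9f
  t3: 16 9f 57 73 6a 9f 87 9f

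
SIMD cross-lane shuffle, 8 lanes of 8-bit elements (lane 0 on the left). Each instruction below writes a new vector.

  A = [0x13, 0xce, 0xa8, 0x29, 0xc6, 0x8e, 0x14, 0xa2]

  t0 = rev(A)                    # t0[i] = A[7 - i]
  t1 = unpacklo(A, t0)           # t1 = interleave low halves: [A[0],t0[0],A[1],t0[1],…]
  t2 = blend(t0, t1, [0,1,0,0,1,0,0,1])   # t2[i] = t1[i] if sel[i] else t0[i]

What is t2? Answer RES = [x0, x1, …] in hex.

→ t0 |a2|14|8e|c6|29|a8|ce|13|
→ t1 |13|a2|ce|14|a8|8e|29|c6|
→ t2 |a2|a2|8e|c6|a8|a8|ce|c6|

RES = [0xa2, 0xa2, 0x8e, 0xc6, 0xa8, 0xa8, 0xce, 0xc6]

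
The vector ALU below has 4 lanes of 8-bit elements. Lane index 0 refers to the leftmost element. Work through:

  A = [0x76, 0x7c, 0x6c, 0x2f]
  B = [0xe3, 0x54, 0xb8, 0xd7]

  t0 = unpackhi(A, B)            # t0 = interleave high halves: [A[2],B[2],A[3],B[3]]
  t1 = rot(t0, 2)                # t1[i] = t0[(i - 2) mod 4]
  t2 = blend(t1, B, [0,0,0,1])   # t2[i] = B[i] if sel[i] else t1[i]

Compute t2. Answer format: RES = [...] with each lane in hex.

RES = [0x2f, 0xd7, 0x6c, 0xd7]

→ t0 |6c|b8|2f|d7|
→ t1 |2f|d7|6c|b8|
→ t2 |2f|d7|6c|d7|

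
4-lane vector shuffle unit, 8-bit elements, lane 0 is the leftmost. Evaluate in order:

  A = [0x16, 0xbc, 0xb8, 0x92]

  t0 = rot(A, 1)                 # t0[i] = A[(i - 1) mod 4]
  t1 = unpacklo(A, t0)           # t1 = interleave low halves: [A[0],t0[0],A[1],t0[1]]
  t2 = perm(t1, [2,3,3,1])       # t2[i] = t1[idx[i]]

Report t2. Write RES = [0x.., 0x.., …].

→ t0 |92|16|bc|b8|
→ t1 |16|92|bc|16|
→ t2 |bc|16|16|92|

RES = [0xbc, 0x16, 0x16, 0x92]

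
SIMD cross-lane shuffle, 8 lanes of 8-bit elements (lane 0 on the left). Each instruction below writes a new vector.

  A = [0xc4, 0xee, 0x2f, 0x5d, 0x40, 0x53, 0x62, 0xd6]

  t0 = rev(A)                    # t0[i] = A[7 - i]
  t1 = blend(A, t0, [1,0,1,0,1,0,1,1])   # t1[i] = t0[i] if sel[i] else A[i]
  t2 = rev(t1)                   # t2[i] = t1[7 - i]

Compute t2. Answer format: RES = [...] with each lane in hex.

RES = [0xc4, 0xee, 0x53, 0x5d, 0x5d, 0x53, 0xee, 0xd6]

  t0: d6 62 53 40 5d 2f ee c4
  t1: d6 ee 53 5d 5d 53 ee c4
  t2: c4 ee 53 5d 5d 53 ee d6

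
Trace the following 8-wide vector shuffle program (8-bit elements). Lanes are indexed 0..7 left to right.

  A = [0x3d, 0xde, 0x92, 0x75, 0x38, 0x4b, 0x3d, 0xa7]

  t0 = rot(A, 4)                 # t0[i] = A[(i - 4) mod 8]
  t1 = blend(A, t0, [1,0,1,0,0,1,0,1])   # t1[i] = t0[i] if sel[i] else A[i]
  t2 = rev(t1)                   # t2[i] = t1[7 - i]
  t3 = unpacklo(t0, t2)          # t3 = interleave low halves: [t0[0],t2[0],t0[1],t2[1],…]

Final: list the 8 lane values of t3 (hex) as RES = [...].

→ t0 |38|4b|3d|a7|3d|de|92|75|
→ t1 |38|de|3d|75|38|de|3d|75|
→ t2 |75|3d|de|38|75|3d|de|38|
→ t3 |38|75|4b|3d|3d|de|a7|38|

RES = [ 0x38  0x75  0x4b  0x3d  0x3d  0xde  0xa7  0x38 ]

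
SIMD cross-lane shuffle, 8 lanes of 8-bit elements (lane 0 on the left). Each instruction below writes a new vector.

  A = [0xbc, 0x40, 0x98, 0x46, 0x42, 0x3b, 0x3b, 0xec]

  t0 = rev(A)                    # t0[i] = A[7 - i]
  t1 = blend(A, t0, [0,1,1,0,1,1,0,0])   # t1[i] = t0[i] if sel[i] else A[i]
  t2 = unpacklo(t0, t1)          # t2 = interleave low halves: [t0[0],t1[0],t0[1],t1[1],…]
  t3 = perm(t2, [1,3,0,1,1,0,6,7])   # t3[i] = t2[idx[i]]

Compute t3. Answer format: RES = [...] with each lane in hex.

→ t0 |ec|3b|3b|42|46|98|40|bc|
→ t1 |bc|3b|3b|46|46|98|3b|ec|
→ t2 |ec|bc|3b|3b|3b|3b|42|46|
→ t3 |bc|3b|ec|bc|bc|ec|42|46|

RES = [ 0xbc  0x3b  0xec  0xbc  0xbc  0xec  0x42  0x46 ]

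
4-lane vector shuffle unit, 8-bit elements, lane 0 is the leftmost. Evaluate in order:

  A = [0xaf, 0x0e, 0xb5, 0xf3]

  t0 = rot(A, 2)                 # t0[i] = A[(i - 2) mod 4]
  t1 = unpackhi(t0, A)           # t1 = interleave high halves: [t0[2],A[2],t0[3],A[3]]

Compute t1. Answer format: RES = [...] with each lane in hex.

  t0: b5 f3 af 0e
  t1: af b5 0e f3

RES = [ 0xaf  0xb5  0x0e  0xf3 ]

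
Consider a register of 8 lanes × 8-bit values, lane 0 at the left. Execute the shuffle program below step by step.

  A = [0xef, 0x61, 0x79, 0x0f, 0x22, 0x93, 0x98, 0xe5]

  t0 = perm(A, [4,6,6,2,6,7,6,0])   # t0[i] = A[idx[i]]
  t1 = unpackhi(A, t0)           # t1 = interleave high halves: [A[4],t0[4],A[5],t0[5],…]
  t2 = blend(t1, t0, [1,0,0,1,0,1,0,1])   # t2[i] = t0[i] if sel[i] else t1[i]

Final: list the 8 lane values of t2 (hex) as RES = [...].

RES = [ 0x22  0x98  0x93  0x79  0x98  0xe5  0xe5  0xef ]

t0 = [0x22, 0x98, 0x98, 0x79, 0x98, 0xe5, 0x98, 0xef]
t1 = [0x22, 0x98, 0x93, 0xe5, 0x98, 0x98, 0xe5, 0xef]
t2 = [0x22, 0x98, 0x93, 0x79, 0x98, 0xe5, 0xe5, 0xef]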